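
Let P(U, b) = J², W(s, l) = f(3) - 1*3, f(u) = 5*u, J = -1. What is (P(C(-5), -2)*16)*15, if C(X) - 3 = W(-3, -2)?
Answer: 240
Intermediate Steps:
W(s, l) = 12 (W(s, l) = 5*3 - 1*3 = 15 - 3 = 12)
C(X) = 15 (C(X) = 3 + 12 = 15)
P(U, b) = 1 (P(U, b) = (-1)² = 1)
(P(C(-5), -2)*16)*15 = (1*16)*15 = 16*15 = 240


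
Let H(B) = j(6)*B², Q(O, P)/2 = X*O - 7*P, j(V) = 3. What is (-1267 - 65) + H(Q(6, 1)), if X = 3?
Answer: 120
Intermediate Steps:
Q(O, P) = -14*P + 6*O (Q(O, P) = 2*(3*O - 7*P) = 2*(-7*P + 3*O) = -14*P + 6*O)
H(B) = 3*B²
(-1267 - 65) + H(Q(6, 1)) = (-1267 - 65) + 3*(-14*1 + 6*6)² = -1332 + 3*(-14 + 36)² = -1332 + 3*22² = -1332 + 3*484 = -1332 + 1452 = 120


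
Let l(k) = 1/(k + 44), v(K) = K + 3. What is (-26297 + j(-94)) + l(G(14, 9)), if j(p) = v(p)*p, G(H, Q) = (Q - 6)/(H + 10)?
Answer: -6263271/353 ≈ -17743.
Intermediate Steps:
v(K) = 3 + K
G(H, Q) = (-6 + Q)/(10 + H)
l(k) = 1/(44 + k)
j(p) = p*(3 + p) (j(p) = (3 + p)*p = p*(3 + p))
(-26297 + j(-94)) + l(G(14, 9)) = (-26297 - 94*(3 - 94)) + 1/(44 + (-6 + 9)/(10 + 14)) = (-26297 - 94*(-91)) + 1/(44 + 3/24) = (-26297 + 8554) + 1/(44 + (1/24)*3) = -17743 + 1/(44 + 1/8) = -17743 + 1/(353/8) = -17743 + 8/353 = -6263271/353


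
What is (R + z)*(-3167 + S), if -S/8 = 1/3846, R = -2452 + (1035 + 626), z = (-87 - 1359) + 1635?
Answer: 3666267290/1923 ≈ 1.9065e+6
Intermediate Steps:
z = 189 (z = -1446 + 1635 = 189)
R = -791 (R = -2452 + 1661 = -791)
S = -4/1923 (S = -8/3846 = -8*1/3846 = -4/1923 ≈ -0.0020801)
(R + z)*(-3167 + S) = (-791 + 189)*(-3167 - 4/1923) = -602*(-6090145/1923) = 3666267290/1923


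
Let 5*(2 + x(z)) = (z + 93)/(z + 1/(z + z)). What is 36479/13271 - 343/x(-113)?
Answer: 118082625013/665859154 ≈ 177.34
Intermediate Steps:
x(z) = -2 + (93 + z)/(5*(z + 1/(2*z))) (x(z) = -2 + ((z + 93)/(z + 1/(z + z)))/5 = -2 + ((93 + z)/(z + 1/(2*z)))/5 = -2 + (93 + z)/(5*(z + 1/(2*z))))
36479/13271 - 343/x(-113) = 36479/13271 - 343*5*(1 + 2*(-113)²)/(2*(-5 - 9*(-113)² + 93*(-113))) = 36479*(1/13271) - 343*5*(1 + 2*12769)/(2*(-5 - 9*12769 - 10509)) = 36479/13271 - 343*5*(1 + 25538)/(2*(-5 - 114921 - 10509)) = 36479/13271 - 343/((⅖)*(-125435)/25539) = 36479/13271 - 343/((⅖)*(1/25539)*(-125435)) = 36479/13271 - 343/(-50174/25539) = 36479/13271 - 343*(-25539/50174) = 36479/13271 + 8759877/50174 = 118082625013/665859154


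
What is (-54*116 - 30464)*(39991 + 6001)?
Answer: -1689194176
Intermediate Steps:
(-54*116 - 30464)*(39991 + 6001) = (-6264 - 30464)*45992 = -36728*45992 = -1689194176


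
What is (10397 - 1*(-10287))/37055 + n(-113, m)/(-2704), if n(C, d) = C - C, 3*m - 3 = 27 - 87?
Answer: 20684/37055 ≈ 0.55820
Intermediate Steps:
m = -19 (m = 1 + (27 - 87)/3 = 1 + (1/3)*(-60) = 1 - 20 = -19)
n(C, d) = 0
(10397 - 1*(-10287))/37055 + n(-113, m)/(-2704) = (10397 - 1*(-10287))/37055 + 0/(-2704) = (10397 + 10287)*(1/37055) + 0*(-1/2704) = 20684*(1/37055) + 0 = 20684/37055 + 0 = 20684/37055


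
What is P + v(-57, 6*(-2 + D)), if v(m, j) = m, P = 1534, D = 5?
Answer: 1477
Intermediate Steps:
P + v(-57, 6*(-2 + D)) = 1534 - 57 = 1477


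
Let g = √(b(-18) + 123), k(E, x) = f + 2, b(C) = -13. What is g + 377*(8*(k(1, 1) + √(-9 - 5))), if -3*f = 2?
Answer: 12064/3 + √110 + 3016*I*√14 ≈ 4031.8 + 11285.0*I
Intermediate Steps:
f = -⅔ (f = -⅓*2 = -⅔ ≈ -0.66667)
k(E, x) = 4/3 (k(E, x) = -⅔ + 2 = 4/3)
g = √110 (g = √(-13 + 123) = √110 ≈ 10.488)
g + 377*(8*(k(1, 1) + √(-9 - 5))) = √110 + 377*(8*(4/3 + √(-9 - 5))) = √110 + 377*(8*(4/3 + √(-14))) = √110 + 377*(8*(4/3 + I*√14)) = √110 + 377*(32/3 + 8*I*√14) = √110 + (12064/3 + 3016*I*√14) = 12064/3 + √110 + 3016*I*√14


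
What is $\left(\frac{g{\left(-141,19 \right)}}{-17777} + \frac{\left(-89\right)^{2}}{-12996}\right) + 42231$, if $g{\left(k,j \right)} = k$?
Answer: $\frac{9756484389871}{231029892} \approx 42230.0$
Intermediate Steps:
$\left(\frac{g{\left(-141,19 \right)}}{-17777} + \frac{\left(-89\right)^{2}}{-12996}\right) + 42231 = \left(- \frac{141}{-17777} + \frac{\left(-89\right)^{2}}{-12996}\right) + 42231 = \left(\left(-141\right) \left(- \frac{1}{17777}\right) + 7921 \left(- \frac{1}{12996}\right)\right) + 42231 = \left(\frac{141}{17777} - \frac{7921}{12996}\right) + 42231 = - \frac{138979181}{231029892} + 42231 = \frac{9756484389871}{231029892}$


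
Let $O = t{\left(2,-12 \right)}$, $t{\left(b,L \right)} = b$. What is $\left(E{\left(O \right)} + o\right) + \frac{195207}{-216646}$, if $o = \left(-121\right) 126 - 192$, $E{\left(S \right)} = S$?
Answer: $- \frac{3344342863}{216646} \approx -15437.0$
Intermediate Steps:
$O = 2$
$o = -15438$ ($o = -15246 - 192 = -15438$)
$\left(E{\left(O \right)} + o\right) + \frac{195207}{-216646} = \left(2 - 15438\right) + \frac{195207}{-216646} = -15436 + 195207 \left(- \frac{1}{216646}\right) = -15436 - \frac{195207}{216646} = - \frac{3344342863}{216646}$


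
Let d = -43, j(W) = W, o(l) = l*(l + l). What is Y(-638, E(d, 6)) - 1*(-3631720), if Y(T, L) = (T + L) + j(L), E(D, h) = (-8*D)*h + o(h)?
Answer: 3635354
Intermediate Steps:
o(l) = 2*l**2 (o(l) = l*(2*l) = 2*l**2)
E(D, h) = 2*h**2 - 8*D*h (E(D, h) = (-8*D)*h + 2*h**2 = -8*D*h + 2*h**2 = 2*h**2 - 8*D*h)
Y(T, L) = T + 2*L (Y(T, L) = (T + L) + L = (L + T) + L = T + 2*L)
Y(-638, E(d, 6)) - 1*(-3631720) = (-638 + 2*(2*6*(6 - 4*(-43)))) - 1*(-3631720) = (-638 + 2*(2*6*(6 + 172))) + 3631720 = (-638 + 2*(2*6*178)) + 3631720 = (-638 + 2*2136) + 3631720 = (-638 + 4272) + 3631720 = 3634 + 3631720 = 3635354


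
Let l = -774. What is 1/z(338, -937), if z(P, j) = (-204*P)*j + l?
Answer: 1/64607250 ≈ 1.5478e-8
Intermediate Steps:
z(P, j) = -774 - 204*P*j (z(P, j) = (-204*P)*j - 774 = -204*P*j - 774 = -774 - 204*P*j)
1/z(338, -937) = 1/(-774 - 204*338*(-937)) = 1/(-774 + 64608024) = 1/64607250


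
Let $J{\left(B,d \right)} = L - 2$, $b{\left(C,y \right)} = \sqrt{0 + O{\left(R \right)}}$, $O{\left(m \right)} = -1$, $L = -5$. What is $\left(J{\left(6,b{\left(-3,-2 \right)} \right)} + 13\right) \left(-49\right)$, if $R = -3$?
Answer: $-294$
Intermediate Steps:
$b{\left(C,y \right)} = i$ ($b{\left(C,y \right)} = \sqrt{0 - 1} = \sqrt{-1} = i$)
$J{\left(B,d \right)} = -7$ ($J{\left(B,d \right)} = -5 - 2 = -7$)
$\left(J{\left(6,b{\left(-3,-2 \right)} \right)} + 13\right) \left(-49\right) = \left(-7 + 13\right) \left(-49\right) = 6 \left(-49\right) = -294$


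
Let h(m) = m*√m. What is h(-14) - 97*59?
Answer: -5723 - 14*I*√14 ≈ -5723.0 - 52.383*I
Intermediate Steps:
h(m) = m^(3/2)
h(-14) - 97*59 = (-14)^(3/2) - 97*59 = -14*I*√14 - 5723 = -5723 - 14*I*√14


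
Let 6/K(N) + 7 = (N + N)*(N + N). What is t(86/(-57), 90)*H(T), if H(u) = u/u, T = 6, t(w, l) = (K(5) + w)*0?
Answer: 0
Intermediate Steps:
K(N) = 6/(-7 + 4*N²) (K(N) = 6/(-7 + (N + N)*(N + N)) = 6/(-7 + (2*N)*(2*N)) = 6/(-7 + 4*N²))
t(w, l) = 0 (t(w, l) = (6/(-7 + 4*5²) + w)*0 = (6/(-7 + 4*25) + w)*0 = (6/(-7 + 100) + w)*0 = (6/93 + w)*0 = (6*(1/93) + w)*0 = (2/31 + w)*0 = 0)
H(u) = 1
t(86/(-57), 90)*H(T) = 0*1 = 0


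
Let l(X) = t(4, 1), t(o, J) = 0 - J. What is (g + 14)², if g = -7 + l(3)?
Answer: 36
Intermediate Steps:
t(o, J) = -J
l(X) = -1 (l(X) = -1*1 = -1)
g = -8 (g = -7 - 1 = -8)
(g + 14)² = (-8 + 14)² = 6² = 36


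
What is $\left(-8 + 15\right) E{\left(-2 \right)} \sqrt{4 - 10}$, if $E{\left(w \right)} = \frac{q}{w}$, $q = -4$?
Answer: $14 i \sqrt{6} \approx 34.293 i$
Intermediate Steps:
$E{\left(w \right)} = - \frac{4}{w}$
$\left(-8 + 15\right) E{\left(-2 \right)} \sqrt{4 - 10} = \left(-8 + 15\right) \left(- \frac{4}{-2}\right) \sqrt{4 - 10} = 7 \left(\left(-4\right) \left(- \frac{1}{2}\right)\right) \sqrt{-6} = 7 \cdot 2 i \sqrt{6} = 14 i \sqrt{6}$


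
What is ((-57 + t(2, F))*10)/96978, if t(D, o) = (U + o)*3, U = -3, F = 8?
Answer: -10/2309 ≈ -0.0043309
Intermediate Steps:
t(D, o) = -9 + 3*o (t(D, o) = (-3 + o)*3 = -9 + 3*o)
((-57 + t(2, F))*10)/96978 = ((-57 + (-9 + 3*8))*10)/96978 = ((-57 + (-9 + 24))*10)*(1/96978) = ((-57 + 15)*10)*(1/96978) = -42*10*(1/96978) = -420*1/96978 = -10/2309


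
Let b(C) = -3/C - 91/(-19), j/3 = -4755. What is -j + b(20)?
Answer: 5422463/380 ≈ 14270.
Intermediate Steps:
j = -14265 (j = 3*(-4755) = -14265)
b(C) = 91/19 - 3/C (b(C) = -3/C - 91*(-1/19) = -3/C + 91/19 = 91/19 - 3/C)
-j + b(20) = -1*(-14265) + (91/19 - 3/20) = 14265 + (91/19 - 3*1/20) = 14265 + (91/19 - 3/20) = 14265 + 1763/380 = 5422463/380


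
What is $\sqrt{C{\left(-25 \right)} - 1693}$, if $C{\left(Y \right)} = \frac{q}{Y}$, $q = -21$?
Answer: $\frac{8 i \sqrt{661}}{5} \approx 41.136 i$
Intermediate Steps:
$C{\left(Y \right)} = - \frac{21}{Y}$
$\sqrt{C{\left(-25 \right)} - 1693} = \sqrt{- \frac{21}{-25} - 1693} = \sqrt{\left(-21\right) \left(- \frac{1}{25}\right) - 1693} = \sqrt{\frac{21}{25} - 1693} = \sqrt{- \frac{42304}{25}} = \frac{8 i \sqrt{661}}{5}$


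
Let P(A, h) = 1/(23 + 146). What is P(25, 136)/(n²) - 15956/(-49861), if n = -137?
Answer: 50611859577/158157147421 ≈ 0.32001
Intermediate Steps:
P(A, h) = 1/169
P(25, 136)/(n²) - 15956/(-49861) = 1/(169*((-137)²)) - 15956/(-49861) = (1/169)/18769 - 15956*(-1/49861) = (1/169)*(1/18769) + 15956/49861 = 1/3171961 + 15956/49861 = 50611859577/158157147421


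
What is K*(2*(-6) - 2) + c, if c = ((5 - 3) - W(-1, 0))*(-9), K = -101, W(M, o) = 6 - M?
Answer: 1459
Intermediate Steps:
c = 45 (c = ((5 - 3) - (6 - 1*(-1)))*(-9) = (2 - (6 + 1))*(-9) = (2 - 1*7)*(-9) = (2 - 7)*(-9) = -5*(-9) = 45)
K*(2*(-6) - 2) + c = -101*(2*(-6) - 2) + 45 = -101*(-12 - 2) + 45 = -101*(-14) + 45 = 1414 + 45 = 1459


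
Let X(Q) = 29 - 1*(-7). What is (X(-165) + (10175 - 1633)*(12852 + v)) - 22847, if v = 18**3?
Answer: 159575917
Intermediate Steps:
v = 5832
X(Q) = 36 (X(Q) = 29 + 7 = 36)
(X(-165) + (10175 - 1633)*(12852 + v)) - 22847 = (36 + (10175 - 1633)*(12852 + 5832)) - 22847 = (36 + 8542*18684) - 22847 = (36 + 159598728) - 22847 = 159598764 - 22847 = 159575917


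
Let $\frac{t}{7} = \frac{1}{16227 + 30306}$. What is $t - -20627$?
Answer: $\frac{959836198}{46533} \approx 20627.0$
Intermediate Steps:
$t = \frac{7}{46533}$ ($t = \frac{7}{16227 + 30306} = \frac{7}{46533} \approx 0.00015043$)
$t - -20627 = \frac{7}{46533} - -20627 = \frac{7}{46533} + 20627 = \frac{959836198}{46533}$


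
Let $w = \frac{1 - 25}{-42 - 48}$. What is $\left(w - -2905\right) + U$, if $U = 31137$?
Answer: $\frac{510634}{15} \approx 34042.0$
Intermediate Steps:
$w = \frac{4}{15}$ ($w = - \frac{24}{-90} = \left(-24\right) \left(- \frac{1}{90}\right) = \frac{4}{15} \approx 0.26667$)
$\left(w - -2905\right) + U = \left(\frac{4}{15} - -2905\right) + 31137 = \left(\frac{4}{15} + 2905\right) + 31137 = \frac{43579}{15} + 31137 = \frac{510634}{15}$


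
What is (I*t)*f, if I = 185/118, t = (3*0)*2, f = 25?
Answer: 0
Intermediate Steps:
t = 0 (t = 0*2 = 0)
I = 185/118 (I = 185*(1/118) = 185/118 ≈ 1.5678)
(I*t)*f = ((185/118)*0)*25 = 0*25 = 0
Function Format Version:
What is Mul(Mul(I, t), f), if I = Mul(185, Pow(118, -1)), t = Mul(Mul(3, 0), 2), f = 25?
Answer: 0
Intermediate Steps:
t = 0 (t = Mul(0, 2) = 0)
I = Rational(185, 118) (I = Mul(185, Rational(1, 118)) = Rational(185, 118) ≈ 1.5678)
Mul(Mul(I, t), f) = Mul(Mul(Rational(185, 118), 0), 25) = Mul(0, 25) = 0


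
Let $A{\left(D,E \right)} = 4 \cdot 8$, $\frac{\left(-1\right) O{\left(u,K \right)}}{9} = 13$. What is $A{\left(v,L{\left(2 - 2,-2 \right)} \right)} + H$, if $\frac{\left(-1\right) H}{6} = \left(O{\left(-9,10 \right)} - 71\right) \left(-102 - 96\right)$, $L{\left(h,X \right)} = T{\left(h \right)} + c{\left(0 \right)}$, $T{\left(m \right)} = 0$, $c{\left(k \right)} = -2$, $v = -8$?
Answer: $-223312$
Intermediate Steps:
$O{\left(u,K \right)} = -117$ ($O{\left(u,K \right)} = \left(-9\right) 13 = -117$)
$L{\left(h,X \right)} = -2$ ($L{\left(h,X \right)} = 0 - 2 = -2$)
$A{\left(D,E \right)} = 32$
$H = -223344$ ($H = - 6 \left(-117 - 71\right) \left(-102 - 96\right) = - 6 \left(\left(-188\right) \left(-198\right)\right) = \left(-6\right) 37224 = -223344$)
$A{\left(v,L{\left(2 - 2,-2 \right)} \right)} + H = 32 - 223344 = -223312$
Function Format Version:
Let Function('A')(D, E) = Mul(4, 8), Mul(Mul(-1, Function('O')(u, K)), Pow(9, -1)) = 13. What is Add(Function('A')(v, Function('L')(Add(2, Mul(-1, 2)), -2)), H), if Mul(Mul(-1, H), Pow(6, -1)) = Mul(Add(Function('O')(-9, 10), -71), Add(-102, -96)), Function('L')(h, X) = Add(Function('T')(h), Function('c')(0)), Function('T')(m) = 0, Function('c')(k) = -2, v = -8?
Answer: -223312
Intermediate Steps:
Function('O')(u, K) = -117 (Function('O')(u, K) = Mul(-9, 13) = -117)
Function('L')(h, X) = -2 (Function('L')(h, X) = Add(0, -2) = -2)
Function('A')(D, E) = 32
H = -223344 (H = Mul(-6, Mul(Add(-117, -71), Add(-102, -96))) = Mul(-6, Mul(-188, -198)) = Mul(-6, 37224) = -223344)
Add(Function('A')(v, Function('L')(Add(2, Mul(-1, 2)), -2)), H) = Add(32, -223344) = -223312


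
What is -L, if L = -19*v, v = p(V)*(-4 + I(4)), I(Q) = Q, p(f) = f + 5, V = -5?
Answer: 0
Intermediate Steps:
p(f) = 5 + f
v = 0 (v = (5 - 5)*(-4 + 4) = 0*0 = 0)
L = 0 (L = -19*0 = 0)
-L = -1*0 = 0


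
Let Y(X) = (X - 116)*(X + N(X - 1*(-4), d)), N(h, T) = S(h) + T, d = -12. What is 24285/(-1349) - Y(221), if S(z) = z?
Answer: -61498215/1349 ≈ -45588.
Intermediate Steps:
N(h, T) = T + h (N(h, T) = h + T = T + h)
Y(X) = (-116 + X)*(-8 + 2*X) (Y(X) = (X - 116)*(X + (-12 + (X - 1*(-4)))) = (-116 + X)*(X + (-12 + (X + 4))) = (-116 + X)*(X + (-12 + (4 + X))) = (-116 + X)*(X + (-8 + X)) = (-116 + X)*(-8 + 2*X))
24285/(-1349) - Y(221) = 24285/(-1349) - (928 - 240*221 + 2*221**2) = 24285*(-1/1349) - (928 - 53040 + 2*48841) = -24285/1349 - (928 - 53040 + 97682) = -24285/1349 - 1*45570 = -24285/1349 - 45570 = -61498215/1349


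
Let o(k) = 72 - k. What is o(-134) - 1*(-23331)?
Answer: 23537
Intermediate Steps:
o(-134) - 1*(-23331) = (72 - 1*(-134)) - 1*(-23331) = (72 + 134) + 23331 = 206 + 23331 = 23537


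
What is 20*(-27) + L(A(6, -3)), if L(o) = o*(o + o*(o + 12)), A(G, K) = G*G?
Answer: 62964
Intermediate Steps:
A(G, K) = G²
L(o) = o*(o + o*(12 + o))
20*(-27) + L(A(6, -3)) = 20*(-27) + (6²)²*(13 + 6²) = -540 + 36²*(13 + 36) = -540 + 1296*49 = -540 + 63504 = 62964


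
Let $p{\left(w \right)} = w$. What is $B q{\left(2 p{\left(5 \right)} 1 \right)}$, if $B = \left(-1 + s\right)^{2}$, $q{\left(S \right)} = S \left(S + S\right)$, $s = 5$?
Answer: $3200$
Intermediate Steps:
$q{\left(S \right)} = 2 S^{2}$ ($q{\left(S \right)} = S 2 S = 2 S^{2}$)
$B = 16$ ($B = \left(-1 + 5\right)^{2} = 4^{2} = 16$)
$B q{\left(2 p{\left(5 \right)} 1 \right)} = 16 \cdot 2 \left(2 \cdot 5 \cdot 1\right)^{2} = 16 \cdot 2 \left(10 \cdot 1\right)^{2} = 16 \cdot 2 \cdot 10^{2} = 16 \cdot 2 \cdot 100 = 16 \cdot 200 = 3200$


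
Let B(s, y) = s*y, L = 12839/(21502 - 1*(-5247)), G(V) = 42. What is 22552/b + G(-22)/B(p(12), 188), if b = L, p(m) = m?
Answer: 226819626321/4827464 ≈ 46985.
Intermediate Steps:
L = 12839/26749 (L = 12839/(21502 + 5247) = 12839/26749 ≈ 0.47998)
b = 12839/26749 ≈ 0.47998
22552/b + G(-22)/B(p(12), 188) = 22552/(12839/26749) + 42/((12*188)) = 22552*(26749/12839) + 42/2256 = 603243448/12839 + 42*(1/2256) = 603243448/12839 + 7/376 = 226819626321/4827464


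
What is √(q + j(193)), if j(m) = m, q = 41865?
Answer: √42058 ≈ 205.08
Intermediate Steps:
√(q + j(193)) = √(41865 + 193) = √42058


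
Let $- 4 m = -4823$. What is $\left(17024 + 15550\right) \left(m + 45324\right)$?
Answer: $\frac{3031320153}{2} \approx 1.5157 \cdot 10^{9}$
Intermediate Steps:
$m = \frac{4823}{4}$ ($m = \left(- \frac{1}{4}\right) \left(-4823\right) = \frac{4823}{4} \approx 1205.8$)
$\left(17024 + 15550\right) \left(m + 45324\right) = \left(17024 + 15550\right) \left(\frac{4823}{4} + 45324\right) = 32574 \cdot \frac{186119}{4} = \frac{3031320153}{2}$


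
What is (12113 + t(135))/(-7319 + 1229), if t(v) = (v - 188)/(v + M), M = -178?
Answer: -37208/18705 ≈ -1.9892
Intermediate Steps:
t(v) = (-188 + v)/(-178 + v) (t(v) = (v - 188)/(v - 178) = (-188 + v)/(-178 + v))
(12113 + t(135))/(-7319 + 1229) = (12113 + (-188 + 135)/(-178 + 135))/(-7319 + 1229) = (12113 - 53/(-43))/(-6090) = (12113 - 1/43*(-53))*(-1/6090) = (12113 + 53/43)*(-1/6090) = (520912/43)*(-1/6090) = -37208/18705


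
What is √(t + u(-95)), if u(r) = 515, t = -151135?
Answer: 2*I*√37655 ≈ 388.1*I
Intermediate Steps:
√(t + u(-95)) = √(-151135 + 515) = √(-150620) = 2*I*√37655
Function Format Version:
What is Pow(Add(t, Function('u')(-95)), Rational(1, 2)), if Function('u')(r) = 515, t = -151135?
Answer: Mul(2, I, Pow(37655, Rational(1, 2))) ≈ Mul(388.10, I)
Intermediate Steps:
Pow(Add(t, Function('u')(-95)), Rational(1, 2)) = Pow(Add(-151135, 515), Rational(1, 2)) = Pow(-150620, Rational(1, 2)) = Mul(2, I, Pow(37655, Rational(1, 2)))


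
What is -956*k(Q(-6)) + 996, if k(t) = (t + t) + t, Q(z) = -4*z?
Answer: -67836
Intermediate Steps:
k(t) = 3*t (k(t) = 2*t + t = 3*t)
-956*k(Q(-6)) + 996 = -2868*(-4*(-6)) + 996 = -2868*24 + 996 = -956*72 + 996 = -68832 + 996 = -67836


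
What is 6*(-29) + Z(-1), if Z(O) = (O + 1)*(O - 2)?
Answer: -174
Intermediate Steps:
Z(O) = (1 + O)*(-2 + O)
6*(-29) + Z(-1) = 6*(-29) + (-2 + (-1)² - 1*(-1)) = -174 + (-2 + 1 + 1) = -174 + 0 = -174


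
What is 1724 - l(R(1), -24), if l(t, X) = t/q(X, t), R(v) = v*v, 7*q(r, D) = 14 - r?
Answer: 65505/38 ≈ 1723.8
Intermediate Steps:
q(r, D) = 2 - r/7 (q(r, D) = (14 - r)/7 = 2 - r/7)
R(v) = v**2
l(t, X) = t/(2 - X/7)
1724 - l(R(1), -24) = 1724 - (-7)*1**2/(-14 - 24) = 1724 - (-7)/(-38) = 1724 - (-7)*(-1)/38 = 1724 - 1*7/38 = 1724 - 7/38 = 65505/38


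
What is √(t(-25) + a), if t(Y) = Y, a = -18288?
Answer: I*√18313 ≈ 135.33*I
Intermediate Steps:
√(t(-25) + a) = √(-25 - 18288) = √(-18313) = I*√18313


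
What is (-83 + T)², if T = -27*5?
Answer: 47524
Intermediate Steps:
T = -135
(-83 + T)² = (-83 - 135)² = (-218)² = 47524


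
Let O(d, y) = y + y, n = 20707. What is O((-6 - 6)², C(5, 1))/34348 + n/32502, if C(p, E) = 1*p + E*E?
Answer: 177908515/279094674 ≈ 0.63745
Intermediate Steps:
C(p, E) = p + E²
O(d, y) = 2*y
O((-6 - 6)², C(5, 1))/34348 + n/32502 = (2*(5 + 1²))/34348 + 20707/32502 = (2*(5 + 1))*(1/34348) + 20707*(1/32502) = (2*6)*(1/34348) + 20707/32502 = 12*(1/34348) + 20707/32502 = 3/8587 + 20707/32502 = 177908515/279094674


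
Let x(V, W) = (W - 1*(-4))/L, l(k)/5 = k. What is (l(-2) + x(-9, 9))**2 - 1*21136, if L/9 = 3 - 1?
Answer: -6820175/324 ≈ -21050.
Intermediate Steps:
l(k) = 5*k
L = 18 (L = 9*(3 - 1) = 9*2 = 18)
x(V, W) = 2/9 + W/18 (x(V, W) = (W - 1*(-4))/18 = (W + 4)*(1/18) = (4 + W)*(1/18) = 2/9 + W/18)
(l(-2) + x(-9, 9))**2 - 1*21136 = (5*(-2) + (2/9 + (1/18)*9))**2 - 1*21136 = (-10 + (2/9 + 1/2))**2 - 21136 = (-10 + 13/18)**2 - 21136 = (-167/18)**2 - 21136 = 27889/324 - 21136 = -6820175/324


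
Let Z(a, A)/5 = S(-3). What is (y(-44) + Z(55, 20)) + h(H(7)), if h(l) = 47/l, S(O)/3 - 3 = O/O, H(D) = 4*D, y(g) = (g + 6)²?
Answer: 42159/28 ≈ 1505.7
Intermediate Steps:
y(g) = (6 + g)²
S(O) = 12 (S(O) = 9 + 3*(O/O) = 9 + 3*1 = 9 + 3 = 12)
Z(a, A) = 60 (Z(a, A) = 5*12 = 60)
(y(-44) + Z(55, 20)) + h(H(7)) = ((6 - 44)² + 60) + 47/((4*7)) = ((-38)² + 60) + 47/28 = (1444 + 60) + 47*(1/28) = 1504 + 47/28 = 42159/28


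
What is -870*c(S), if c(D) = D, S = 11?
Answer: -9570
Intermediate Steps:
-870*c(S) = -870*11 = -9570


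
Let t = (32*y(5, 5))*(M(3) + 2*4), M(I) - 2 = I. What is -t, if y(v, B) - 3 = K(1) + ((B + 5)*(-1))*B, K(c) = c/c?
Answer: 19136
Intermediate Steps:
M(I) = 2 + I
K(c) = 1
y(v, B) = 4 + B*(-5 - B) (y(v, B) = 3 + (1 + ((B + 5)*(-1))*B) = 3 + (1 + ((5 + B)*(-1))*B) = 3 + (1 + (-5 - B)*B) = 3 + (1 + B*(-5 - B)) = 4 + B*(-5 - B))
t = -19136 (t = (32*(4 - 1*5² - 5*5))*((2 + 3) + 2*4) = (32*(4 - 1*25 - 25))*(5 + 8) = (32*(4 - 25 - 25))*13 = (32*(-46))*13 = -1472*13 = -19136)
-t = -1*(-19136) = 19136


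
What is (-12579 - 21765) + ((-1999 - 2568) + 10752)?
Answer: -28159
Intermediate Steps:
(-12579 - 21765) + ((-1999 - 2568) + 10752) = -34344 + (-4567 + 10752) = -34344 + 6185 = -28159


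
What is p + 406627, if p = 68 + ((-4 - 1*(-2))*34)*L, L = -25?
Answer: 408395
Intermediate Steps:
p = 1768 (p = 68 + ((-4 - 1*(-2))*34)*(-25) = 68 + ((-4 + 2)*34)*(-25) = 68 - 2*34*(-25) = 68 - 68*(-25) = 68 + 1700 = 1768)
p + 406627 = 1768 + 406627 = 408395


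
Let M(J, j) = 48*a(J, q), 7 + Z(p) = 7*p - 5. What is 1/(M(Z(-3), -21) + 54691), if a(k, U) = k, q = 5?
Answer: 1/53107 ≈ 1.8830e-5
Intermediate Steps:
Z(p) = -12 + 7*p (Z(p) = -7 + (7*p - 5) = -7 + (-5 + 7*p) = -12 + 7*p)
M(J, j) = 48*J
1/(M(Z(-3), -21) + 54691) = 1/(48*(-12 + 7*(-3)) + 54691) = 1/(48*(-12 - 21) + 54691) = 1/(48*(-33) + 54691) = 1/(-1584 + 54691) = 1/53107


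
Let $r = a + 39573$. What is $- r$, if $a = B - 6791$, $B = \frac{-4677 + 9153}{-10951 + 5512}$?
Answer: $- \frac{59432274}{1813} \approx -32781.0$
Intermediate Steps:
$B = - \frac{1492}{1813}$ ($B = \frac{4476}{-5439} = 4476 \left(- \frac{1}{5439}\right) = - \frac{1492}{1813} \approx -0.82295$)
$a = - \frac{12313575}{1813}$ ($a = - \frac{1492}{1813} - 6791 = - \frac{12313575}{1813} \approx -6791.8$)
$r = \frac{59432274}{1813}$ ($r = - \frac{12313575}{1813} + 39573 = \frac{59432274}{1813} \approx 32781.0$)
$- r = \left(-1\right) \frac{59432274}{1813} = - \frac{59432274}{1813}$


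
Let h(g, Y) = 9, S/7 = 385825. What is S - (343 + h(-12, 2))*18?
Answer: 2694439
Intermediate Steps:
S = 2700775 (S = 7*385825 = 2700775)
S - (343 + h(-12, 2))*18 = 2700775 - (343 + 9)*18 = 2700775 - 352*18 = 2700775 - 1*6336 = 2700775 - 6336 = 2694439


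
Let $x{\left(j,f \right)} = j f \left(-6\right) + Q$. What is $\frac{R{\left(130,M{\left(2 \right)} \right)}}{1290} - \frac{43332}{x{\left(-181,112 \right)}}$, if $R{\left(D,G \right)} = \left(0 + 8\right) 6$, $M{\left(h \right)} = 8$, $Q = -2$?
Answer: $- \frac{834334}{2615045} \approx -0.31905$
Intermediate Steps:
$x{\left(j,f \right)} = -2 - 6 f j$ ($x{\left(j,f \right)} = j f \left(-6\right) - 2 = f j \left(-6\right) - 2 = - 6 f j - 2 = -2 - 6 f j$)
$R{\left(D,G \right)} = 48$ ($R{\left(D,G \right)} = 8 \cdot 6 = 48$)
$\frac{R{\left(130,M{\left(2 \right)} \right)}}{1290} - \frac{43332}{x{\left(-181,112 \right)}} = \frac{48}{1290} - \frac{43332}{-2 - 672 \left(-181\right)} = 48 \cdot \frac{1}{1290} - \frac{43332}{-2 + 121632} = \frac{8}{215} - \frac{43332}{121630} = \frac{8}{215} - \frac{21666}{60815} = - \frac{834334}{2615045}$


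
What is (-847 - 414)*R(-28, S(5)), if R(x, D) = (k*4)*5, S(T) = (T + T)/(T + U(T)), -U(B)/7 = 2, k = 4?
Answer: -100880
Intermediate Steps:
U(B) = -14 (U(B) = -7*2 = -14)
S(T) = 2*T/(-14 + T) (S(T) = (T + T)/(T - 14) = (2*T)/(-14 + T) = 2*T/(-14 + T))
R(x, D) = 80 (R(x, D) = (4*4)*5 = 16*5 = 80)
(-847 - 414)*R(-28, S(5)) = (-847 - 414)*80 = -1261*80 = -100880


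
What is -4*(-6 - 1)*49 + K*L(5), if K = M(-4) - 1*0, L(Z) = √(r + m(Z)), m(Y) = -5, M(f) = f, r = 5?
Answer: 1372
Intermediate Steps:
L(Z) = 0 (L(Z) = √(5 - 5) = √0 = 0)
K = -4 (K = -4 - 1*0 = -4 + 0 = -4)
-4*(-6 - 1)*49 + K*L(5) = -4*(-6 - 1)*49 - 4*0 = -4*(-7)*49 + 0 = 28*49 + 0 = 1372 + 0 = 1372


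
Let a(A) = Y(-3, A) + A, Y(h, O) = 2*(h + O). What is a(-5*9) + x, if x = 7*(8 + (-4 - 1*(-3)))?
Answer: -92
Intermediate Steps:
Y(h, O) = 2*O + 2*h (Y(h, O) = 2*(O + h) = 2*O + 2*h)
x = 49 (x = 7*(8 + (-4 + 3)) = 7*(8 - 1) = 7*7 = 49)
a(A) = -6 + 3*A (a(A) = (2*A + 2*(-3)) + A = (2*A - 6) + A = (-6 + 2*A) + A = -6 + 3*A)
a(-5*9) + x = (-6 + 3*(-5*9)) + 49 = (-6 + 3*(-45)) + 49 = (-6 - 135) + 49 = -141 + 49 = -92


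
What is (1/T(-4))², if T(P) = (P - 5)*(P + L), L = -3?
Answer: 1/3969 ≈ 0.00025195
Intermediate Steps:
T(P) = (-5 + P)*(-3 + P) (T(P) = (P - 5)*(P - 3) = (-5 + P)*(-3 + P))
(1/T(-4))² = (1/(15 + (-4)² - 8*(-4)))² = (1/(15 + 16 + 32))² = (1/63)² = 1/3969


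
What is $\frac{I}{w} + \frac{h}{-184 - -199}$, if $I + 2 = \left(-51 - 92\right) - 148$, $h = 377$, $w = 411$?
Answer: $\frac{16728}{685} \approx 24.42$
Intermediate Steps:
$I = -293$ ($I = -2 - 291 = -293$)
$\frac{I}{w} + \frac{h}{-184 - -199} = - \frac{293}{411} + \frac{377}{-184 - -199} = \left(-293\right) \frac{1}{411} + \frac{377}{-184 + 199} = - \frac{293}{411} + \frac{377}{15} = \frac{16728}{685}$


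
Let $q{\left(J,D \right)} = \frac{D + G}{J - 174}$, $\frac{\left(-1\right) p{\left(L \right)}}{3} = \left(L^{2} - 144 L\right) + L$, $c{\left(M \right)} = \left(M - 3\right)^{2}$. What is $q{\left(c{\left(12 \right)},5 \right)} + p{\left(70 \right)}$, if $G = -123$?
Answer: $\frac{1425808}{93} \approx 15331.0$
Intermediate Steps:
$c{\left(M \right)} = \left(-3 + M\right)^{2}$
$p{\left(L \right)} = - 3 L^{2} + 429 L$ ($p{\left(L \right)} = - 3 \left(\left(L^{2} - 144 L\right) + L\right) = - 3 \left(L^{2} - 143 L\right) = - 3 L^{2} + 429 L$)
$q{\left(J,D \right)} = \frac{-123 + D}{-174 + J}$ ($q{\left(J,D \right)} = \frac{D - 123}{J - 174} = \frac{-123 + D}{-174 + J}$)
$q{\left(c{\left(12 \right)},5 \right)} + p{\left(70 \right)} = \frac{-123 + 5}{-174 + \left(-3 + 12\right)^{2}} + 3 \cdot 70 \left(143 - 70\right) = \frac{1}{-174 + 9^{2}} \left(-118\right) + 3 \cdot 70 \left(143 - 70\right) = \frac{1}{-174 + 81} \left(-118\right) + 3 \cdot 70 \cdot 73 = \frac{1}{-93} \left(-118\right) + 15330 = \left(- \frac{1}{93}\right) \left(-118\right) + 15330 = \frac{118}{93} + 15330 = \frac{1425808}{93}$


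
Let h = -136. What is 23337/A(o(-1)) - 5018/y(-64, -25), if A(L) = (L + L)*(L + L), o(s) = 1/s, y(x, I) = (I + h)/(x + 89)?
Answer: 4259057/644 ≈ 6613.4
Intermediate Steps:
y(x, I) = (-136 + I)/(89 + x) (y(x, I) = (I - 136)/(x + 89) = (-136 + I)/(89 + x))
A(L) = 4*L² (A(L) = (2*L)*(2*L) = 4*L²)
23337/A(o(-1)) - 5018/y(-64, -25) = 23337/((4*(1/(-1))²)) - 5018*(89 - 64)/(-136 - 25) = 23337/((4*(-1)²)) - 5018/(-161/25) = 23337/((4*1)) - 5018/((1/25)*(-161)) = 23337/4 - 5018/(-161/25) = 23337*(¼) - 5018*(-25/161) = 23337/4 + 125450/161 = 4259057/644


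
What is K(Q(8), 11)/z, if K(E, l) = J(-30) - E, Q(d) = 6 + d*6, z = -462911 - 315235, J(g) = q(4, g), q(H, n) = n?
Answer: 14/129691 ≈ 0.00010795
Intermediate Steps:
J(g) = g
z = -778146
Q(d) = 6 + 6*d
K(E, l) = -30 - E
K(Q(8), 11)/z = (-30 - (6 + 6*8))/(-778146) = (-30 - (6 + 48))*(-1/778146) = (-30 - 1*54)*(-1/778146) = (-30 - 54)*(-1/778146) = -84*(-1/778146) = 14/129691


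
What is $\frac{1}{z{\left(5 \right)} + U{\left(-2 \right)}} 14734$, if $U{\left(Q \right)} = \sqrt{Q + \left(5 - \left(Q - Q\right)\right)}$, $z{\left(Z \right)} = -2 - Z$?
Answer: $- \frac{51569}{23} - \frac{7367 \sqrt{3}}{23} \approx -2796.9$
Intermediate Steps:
$U{\left(Q \right)} = \sqrt{5 + Q}$ ($U{\left(Q \right)} = \sqrt{Q + \left(5 - 0\right)} = \sqrt{Q + \left(5 + 0\right)} = \sqrt{Q + 5} = \sqrt{5 + Q}$)
$\frac{1}{z{\left(5 \right)} + U{\left(-2 \right)}} 14734 = \frac{1}{\left(-2 - 5\right) + \sqrt{5 - 2}} \cdot 14734 = \frac{1}{\left(-2 - 5\right) + \sqrt{3}} \cdot 14734 = \frac{1}{-7 + \sqrt{3}} \cdot 14734 = \frac{14734}{-7 + \sqrt{3}}$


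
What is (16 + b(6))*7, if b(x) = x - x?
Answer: 112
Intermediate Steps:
b(x) = 0
(16 + b(6))*7 = (16 + 0)*7 = 16*7 = 112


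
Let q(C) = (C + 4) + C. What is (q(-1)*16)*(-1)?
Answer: -32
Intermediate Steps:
q(C) = 4 + 2*C (q(C) = (4 + C) + C = 4 + 2*C)
(q(-1)*16)*(-1) = ((4 + 2*(-1))*16)*(-1) = ((4 - 2)*16)*(-1) = (2*16)*(-1) = 32*(-1) = -32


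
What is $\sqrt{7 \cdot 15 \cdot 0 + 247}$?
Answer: $\sqrt{247} \approx 15.716$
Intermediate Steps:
$\sqrt{7 \cdot 15 \cdot 0 + 247} = \sqrt{105 \cdot 0 + 247} = \sqrt{0 + 247} = \sqrt{247}$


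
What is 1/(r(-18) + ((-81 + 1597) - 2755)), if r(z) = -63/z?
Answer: -2/2471 ≈ -0.00080939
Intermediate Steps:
1/(r(-18) + ((-81 + 1597) - 2755)) = 1/(-63/(-18) + ((-81 + 1597) - 2755)) = 1/(-63*(-1/18) + (1516 - 2755)) = 1/(7/2 - 1239) = 1/(-2471/2) = -2/2471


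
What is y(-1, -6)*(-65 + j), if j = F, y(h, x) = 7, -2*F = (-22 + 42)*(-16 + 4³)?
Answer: -3815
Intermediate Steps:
F = -480 (F = -(-22 + 42)*(-16 + 4³)/2 = -10*(-16 + 64) = -10*48 = -½*960 = -480)
j = -480
y(-1, -6)*(-65 + j) = 7*(-65 - 480) = 7*(-545) = -3815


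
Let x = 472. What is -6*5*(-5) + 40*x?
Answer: 19030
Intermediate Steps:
-6*5*(-5) + 40*x = -6*5*(-5) + 40*472 = -30*(-5) + 18880 = 150 + 18880 = 19030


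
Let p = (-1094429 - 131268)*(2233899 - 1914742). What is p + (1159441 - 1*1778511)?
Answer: -391190396499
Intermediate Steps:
p = -391189777429 (p = -1225697*319157 = -391189777429)
p + (1159441 - 1*1778511) = -391189777429 + (1159441 - 1*1778511) = -391189777429 + (1159441 - 1778511) = -391189777429 - 619070 = -391190396499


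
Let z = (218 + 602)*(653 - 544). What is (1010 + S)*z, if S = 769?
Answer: 159007020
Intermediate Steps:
z = 89380 (z = 820*109 = 89380)
(1010 + S)*z = (1010 + 769)*89380 = 1779*89380 = 159007020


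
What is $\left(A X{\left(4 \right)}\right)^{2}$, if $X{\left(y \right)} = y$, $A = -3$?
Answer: $144$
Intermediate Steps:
$\left(A X{\left(4 \right)}\right)^{2} = \left(\left(-3\right) 4\right)^{2} = \left(-12\right)^{2} = 144$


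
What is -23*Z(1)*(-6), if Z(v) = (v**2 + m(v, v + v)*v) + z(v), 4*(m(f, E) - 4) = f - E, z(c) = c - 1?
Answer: 1311/2 ≈ 655.50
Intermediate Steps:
z(c) = -1 + c
m(f, E) = 4 - E/4 + f/4 (m(f, E) = 4 + (f - E)/4 = 4 + (-E/4 + f/4) = 4 - E/4 + f/4)
Z(v) = -1 + v + v**2 + v*(4 - v/4) (Z(v) = (v**2 + (4 - (v + v)/4 + v/4)*v) + (-1 + v) = (v**2 + (4 - v/2 + v/4)*v) + (-1 + v) = (v**2 + (4 - v/4)*v) + (-1 + v) = (v**2 + v*(4 - v/4)) + (-1 + v) = -1 + v + v**2 + v*(4 - v/4))
-23*Z(1)*(-6) = -23*(-1 + 5*1 + (3/4)*1**2)*(-6) = -23*(-1 + 5 + (3/4)*1)*(-6) = -23*(-1 + 5 + 3/4)*(-6) = -23*19/4*(-6) = -437/4*(-6) = 1311/2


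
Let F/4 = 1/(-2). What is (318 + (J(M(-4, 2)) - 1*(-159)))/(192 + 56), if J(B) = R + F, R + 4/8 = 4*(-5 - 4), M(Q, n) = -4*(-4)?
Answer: 877/496 ≈ 1.7681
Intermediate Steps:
M(Q, n) = 16
F = -2 (F = 4/(-2) = 4*(-½) = -2)
R = -73/2 (R = -½ + 4*(-5 - 4) = -½ + 4*(-9) = -½ - 36 = -73/2 ≈ -36.500)
J(B) = -77/2 (J(B) = -73/2 - 2 = -77/2)
(318 + (J(M(-4, 2)) - 1*(-159)))/(192 + 56) = (318 + (-77/2 - 1*(-159)))/(192 + 56) = (318 + (-77/2 + 159))/248 = (318 + 241/2)*(1/248) = (877/2)*(1/248) = 877/496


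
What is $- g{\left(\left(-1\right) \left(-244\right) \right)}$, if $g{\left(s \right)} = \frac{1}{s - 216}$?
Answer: $- \frac{1}{28} \approx -0.035714$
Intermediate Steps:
$g{\left(s \right)} = \frac{1}{-216 + s}$ ($g{\left(s \right)} = \frac{1}{s - 216} = \frac{1}{-216 + s}$)
$- g{\left(\left(-1\right) \left(-244\right) \right)} = - \frac{1}{-216 - -244} = - \frac{1}{-216 + 244} = - \frac{1}{28}$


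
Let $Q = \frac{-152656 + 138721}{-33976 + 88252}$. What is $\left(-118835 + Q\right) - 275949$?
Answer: $- \frac{7142436773}{18092} \approx -3.9478 \cdot 10^{5}$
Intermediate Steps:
$Q = - \frac{4645}{18092}$ ($Q = - \frac{13935}{54276} = \left(-13935\right) \frac{1}{54276} = - \frac{4645}{18092} \approx -0.25674$)
$\left(-118835 + Q\right) - 275949 = \left(-118835 - \frac{4645}{18092}\right) - 275949 = - \frac{2149967465}{18092} - 275949 = - \frac{7142436773}{18092}$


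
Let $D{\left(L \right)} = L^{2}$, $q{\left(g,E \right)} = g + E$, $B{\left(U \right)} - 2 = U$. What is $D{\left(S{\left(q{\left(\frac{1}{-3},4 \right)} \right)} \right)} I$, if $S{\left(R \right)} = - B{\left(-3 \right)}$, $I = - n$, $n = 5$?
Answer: $-5$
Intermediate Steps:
$B{\left(U \right)} = 2 + U$
$q{\left(g,E \right)} = E + g$
$I = -5$ ($I = \left(-1\right) 5 = -5$)
$S{\left(R \right)} = 1$ ($S{\left(R \right)} = - (2 - 3) = \left(-1\right) \left(-1\right) = 1$)
$D{\left(S{\left(q{\left(\frac{1}{-3},4 \right)} \right)} \right)} I = 1^{2} \left(-5\right) = 1 \left(-5\right) = -5$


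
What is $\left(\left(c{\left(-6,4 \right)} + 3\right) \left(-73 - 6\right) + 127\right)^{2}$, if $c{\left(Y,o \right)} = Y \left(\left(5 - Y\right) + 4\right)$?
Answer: $49000000$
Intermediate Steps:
$c{\left(Y,o \right)} = Y \left(9 - Y\right)$
$\left(\left(c{\left(-6,4 \right)} + 3\right) \left(-73 - 6\right) + 127\right)^{2} = \left(\left(- 6 \left(9 - -6\right) + 3\right) \left(-73 - 6\right) + 127\right)^{2} = \left(\left(- 6 \left(9 + 6\right) + 3\right) \left(-79\right) + 127\right)^{2} = \left(\left(\left(-6\right) 15 + 3\right) \left(-79\right) + 127\right)^{2} = \left(\left(-90 + 3\right) \left(-79\right) + 127\right)^{2} = \left(\left(-87\right) \left(-79\right) + 127\right)^{2} = \left(6873 + 127\right)^{2} = 7000^{2} = 49000000$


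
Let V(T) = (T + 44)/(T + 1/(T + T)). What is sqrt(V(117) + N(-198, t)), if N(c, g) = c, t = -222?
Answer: 6*I*sqrt(4094200902)/27379 ≈ 14.022*I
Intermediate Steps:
V(T) = (44 + T)/(T + 1/(2*T))
sqrt(V(117) + N(-198, t)) = sqrt(2*117*(44 + 117)/(1 + 2*117**2) - 198) = sqrt(2*117*161/(1 + 2*13689) - 198) = sqrt(2*117*161/(1 + 27378) - 198) = sqrt(2*117*161/27379 - 198) = sqrt(2*117*(1/27379)*161 - 198) = sqrt(37674/27379 - 198) = sqrt(-5383368/27379) = 6*I*sqrt(4094200902)/27379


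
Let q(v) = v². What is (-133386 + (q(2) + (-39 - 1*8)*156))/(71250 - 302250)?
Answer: 10051/16500 ≈ 0.60915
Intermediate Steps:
(-133386 + (q(2) + (-39 - 1*8)*156))/(71250 - 302250) = (-133386 + (2² + (-39 - 1*8)*156))/(71250 - 302250) = (-133386 + (4 + (-39 - 8)*156))/(-231000) = (-133386 + (4 - 47*156))*(-1/231000) = (-133386 + (4 - 7332))*(-1/231000) = (-133386 - 7328)*(-1/231000) = -140714*(-1/231000) = 10051/16500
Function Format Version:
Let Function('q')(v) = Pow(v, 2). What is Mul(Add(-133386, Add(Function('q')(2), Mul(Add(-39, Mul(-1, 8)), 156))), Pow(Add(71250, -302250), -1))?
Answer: Rational(10051, 16500) ≈ 0.60915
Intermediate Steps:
Mul(Add(-133386, Add(Function('q')(2), Mul(Add(-39, Mul(-1, 8)), 156))), Pow(Add(71250, -302250), -1)) = Mul(Add(-133386, Add(Pow(2, 2), Mul(Add(-39, Mul(-1, 8)), 156))), Pow(Add(71250, -302250), -1)) = Mul(Add(-133386, Add(4, Mul(Add(-39, -8), 156))), Pow(-231000, -1)) = Mul(Add(-133386, Add(4, Mul(-47, 156))), Rational(-1, 231000)) = Mul(Add(-133386, Add(4, -7332)), Rational(-1, 231000)) = Mul(Add(-133386, -7328), Rational(-1, 231000)) = Mul(-140714, Rational(-1, 231000)) = Rational(10051, 16500)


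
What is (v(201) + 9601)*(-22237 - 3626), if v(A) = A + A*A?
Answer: -1298400189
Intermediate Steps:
v(A) = A + A**2
(v(201) + 9601)*(-22237 - 3626) = (201*(1 + 201) + 9601)*(-22237 - 3626) = (201*202 + 9601)*(-25863) = (40602 + 9601)*(-25863) = 50203*(-25863) = -1298400189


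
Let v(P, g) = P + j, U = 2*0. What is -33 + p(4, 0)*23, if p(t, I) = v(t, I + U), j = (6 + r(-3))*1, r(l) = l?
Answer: 128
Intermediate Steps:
U = 0
j = 3 (j = (6 - 3)*1 = 3*1 = 3)
v(P, g) = 3 + P (v(P, g) = P + 3 = 3 + P)
p(t, I) = 3 + t
-33 + p(4, 0)*23 = -33 + (3 + 4)*23 = -33 + 7*23 = -33 + 161 = 128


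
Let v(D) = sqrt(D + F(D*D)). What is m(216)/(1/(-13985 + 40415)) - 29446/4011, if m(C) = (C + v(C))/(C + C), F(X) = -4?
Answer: 52975919/4011 + 4405*sqrt(53)/36 ≈ 14098.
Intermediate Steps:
v(D) = sqrt(-4 + D) (v(D) = sqrt(D - 4) = sqrt(-4 + D))
m(C) = (C + sqrt(-4 + C))/(2*C) (m(C) = (C + sqrt(-4 + C))/(C + C) = (C + sqrt(-4 + C))/((2*C)) = (C + sqrt(-4 + C))*(1/(2*C)) = (C + sqrt(-4 + C))/(2*C))
m(216)/(1/(-13985 + 40415)) - 29446/4011 = ((1/2)*(216 + sqrt(-4 + 216))/216)/(1/(-13985 + 40415)) - 29446/4011 = ((1/2)*(1/216)*(216 + sqrt(212)))/(1/26430) - 29446*1/4011 = ((1/2)*(1/216)*(216 + 2*sqrt(53)))/(1/26430) - 29446/4011 = (1/2 + sqrt(53)/216)*26430 - 29446/4011 = (13215 + 4405*sqrt(53)/36) - 29446/4011 = 52975919/4011 + 4405*sqrt(53)/36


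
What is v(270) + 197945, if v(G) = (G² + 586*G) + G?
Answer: 429335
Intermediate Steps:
v(G) = G² + 587*G
v(270) + 197945 = 270*(587 + 270) + 197945 = 270*857 + 197945 = 231390 + 197945 = 429335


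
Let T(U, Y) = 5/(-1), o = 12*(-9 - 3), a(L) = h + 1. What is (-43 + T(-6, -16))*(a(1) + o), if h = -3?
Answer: 7008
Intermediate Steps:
a(L) = -2 (a(L) = -3 + 1 = -2)
o = -144 (o = 12*(-12) = -144)
T(U, Y) = -5 (T(U, Y) = 5*(-1) = -5)
(-43 + T(-6, -16))*(a(1) + o) = (-43 - 5)*(-2 - 144) = -48*(-146) = 7008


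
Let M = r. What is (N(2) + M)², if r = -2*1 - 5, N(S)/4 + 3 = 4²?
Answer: 2025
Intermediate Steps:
N(S) = 52 (N(S) = -12 + 4*4² = -12 + 4*16 = -12 + 64 = 52)
r = -7 (r = -2 - 5 = -7)
M = -7
(N(2) + M)² = (52 - 7)² = 45² = 2025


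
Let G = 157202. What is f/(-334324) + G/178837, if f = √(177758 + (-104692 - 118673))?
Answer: 157202/178837 - I*√45607/334324 ≈ 0.87902 - 0.00063878*I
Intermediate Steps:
f = I*√45607 (f = √(177758 - 223365) = √(-45607) = I*√45607 ≈ 213.56*I)
f/(-334324) + G/178837 = (I*√45607)/(-334324) + 157202/178837 = (I*√45607)*(-1/334324) + 157202*(1/178837) = -I*√45607/334324 + 157202/178837 = 157202/178837 - I*√45607/334324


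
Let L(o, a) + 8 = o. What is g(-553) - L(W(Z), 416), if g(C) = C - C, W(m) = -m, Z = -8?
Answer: 0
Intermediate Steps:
L(o, a) = -8 + o
g(C) = 0
g(-553) - L(W(Z), 416) = 0 - (-8 - 1*(-8)) = 0 - (-8 + 8) = 0 - 1*0 = 0 + 0 = 0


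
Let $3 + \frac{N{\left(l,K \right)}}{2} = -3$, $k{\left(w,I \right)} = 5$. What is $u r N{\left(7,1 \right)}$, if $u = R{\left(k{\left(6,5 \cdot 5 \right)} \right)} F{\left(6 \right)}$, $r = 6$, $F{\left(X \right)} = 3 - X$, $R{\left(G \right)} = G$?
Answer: $1080$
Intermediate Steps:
$N{\left(l,K \right)} = -12$ ($N{\left(l,K \right)} = -6 + 2 \left(-3\right) = -6 - 6 = -12$)
$u = -15$ ($u = 5 \left(3 - 6\right) = 5 \left(-3\right) = -15$)
$u r N{\left(7,1 \right)} = \left(-15\right) 6 \left(-12\right) = \left(-90\right) \left(-12\right) = 1080$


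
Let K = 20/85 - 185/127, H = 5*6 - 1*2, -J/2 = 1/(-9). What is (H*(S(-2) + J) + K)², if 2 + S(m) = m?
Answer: 4322660968201/377563761 ≈ 11449.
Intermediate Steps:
S(m) = -2 + m
J = 2/9 (J = -2/(-9) = -2*(-⅑) = 2/9 ≈ 0.22222)
H = 28 (H = 30 - 2 = 28)
K = -2637/2159 (K = 20*(1/85) - 185*1/127 = 4/17 - 185/127 = -2637/2159 ≈ -1.2214)
(H*(S(-2) + J) + K)² = (28*((-2 - 2) + 2/9) - 2637/2159)² = (28*(-4 + 2/9) - 2637/2159)² = (28*(-34/9) - 2637/2159)² = (-952/9 - 2637/2159)² = (-2079101/19431)² = 4322660968201/377563761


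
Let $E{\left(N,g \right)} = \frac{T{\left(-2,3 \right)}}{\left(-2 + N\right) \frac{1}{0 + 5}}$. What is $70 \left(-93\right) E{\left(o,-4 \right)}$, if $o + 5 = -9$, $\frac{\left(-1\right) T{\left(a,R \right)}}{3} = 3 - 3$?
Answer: $0$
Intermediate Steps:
$T{\left(a,R \right)} = 0$ ($T{\left(a,R \right)} = - 3 \left(3 - 3\right) = \left(-3\right) 0 = 0$)
$o = -14$ ($o = -5 - 9 = -14$)
$E{\left(N,g \right)} = 0$ ($E{\left(N,g \right)} = \frac{0}{\left(-2 + N\right) \frac{1}{0 + 5}} = \frac{0}{\left(-2 + N\right) \frac{1}{5}} = \frac{0}{- \frac{2}{5} + \frac{N}{5}} = 0$)
$70 \left(-93\right) E{\left(o,-4 \right)} = 70 \left(-93\right) 0 = \left(-6510\right) 0 = 0$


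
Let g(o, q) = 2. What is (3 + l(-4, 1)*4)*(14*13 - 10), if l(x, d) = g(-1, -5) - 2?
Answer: 516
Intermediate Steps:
l(x, d) = 0 (l(x, d) = 2 - 2 = 0)
(3 + l(-4, 1)*4)*(14*13 - 10) = (3 + 0*4)*(14*13 - 10) = (3 + 0)*(182 - 10) = 3*172 = 516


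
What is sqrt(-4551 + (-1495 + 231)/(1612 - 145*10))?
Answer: I*sqrt(369263)/9 ≈ 67.519*I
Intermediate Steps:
sqrt(-4551 + (-1495 + 231)/(1612 - 145*10)) = sqrt(-4551 - 1264/(1612 - 1450)) = sqrt(-4551 - 1264/162) = sqrt(-4551 - 1264*1/162) = sqrt(-4551 - 632/81) = sqrt(-369263/81) = I*sqrt(369263)/9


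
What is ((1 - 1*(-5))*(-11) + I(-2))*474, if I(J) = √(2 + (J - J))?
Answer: -31284 + 474*√2 ≈ -30614.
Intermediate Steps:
I(J) = √2 (I(J) = √(2 + 0) = √2)
((1 - 1*(-5))*(-11) + I(-2))*474 = ((1 - 1*(-5))*(-11) + √2)*474 = ((1 + 5)*(-11) + √2)*474 = (6*(-11) + √2)*474 = (-66 + √2)*474 = -31284 + 474*√2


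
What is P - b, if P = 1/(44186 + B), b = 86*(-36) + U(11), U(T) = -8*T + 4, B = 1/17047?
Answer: 2395299219787/753238743 ≈ 3180.0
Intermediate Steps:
B = 1/17047 ≈ 5.8661e-5
U(T) = 4 - 8*T
b = -3180 (b = 86*(-36) + (4 - 8*11) = -3096 + (4 - 88) = -3096 - 84 = -3180)
P = 17047/753238743 (P = 1/(44186 + 1/17047) = 1/(753238743/17047) = 17047/753238743 ≈ 2.2632e-5)
P - b = 17047/753238743 - 1*(-3180) = 17047/753238743 + 3180 = 2395299219787/753238743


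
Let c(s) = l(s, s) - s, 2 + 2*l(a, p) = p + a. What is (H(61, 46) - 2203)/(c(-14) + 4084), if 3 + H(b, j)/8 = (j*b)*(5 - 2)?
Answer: 65117/4083 ≈ 15.948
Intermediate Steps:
l(a, p) = -1 + a/2 + p/2 (l(a, p) = -1 + (p + a)/2 = -1 + (a + p)/2 = -1 + (a/2 + p/2) = -1 + a/2 + p/2)
c(s) = -1 (c(s) = (-1 + s/2 + s/2) - s = (-1 + s) - s = -1)
H(b, j) = -24 + 24*b*j (H(b, j) = -24 + 8*((j*b)*(5 - 2)) = -24 + 8*((b*j)*3) = -24 + 8*(3*b*j) = -24 + 24*b*j)
(H(61, 46) - 2203)/(c(-14) + 4084) = ((-24 + 24*61*46) - 2203)/(-1 + 4084) = ((-24 + 67344) - 2203)/4083 = (67320 - 2203)*(1/4083) = 65117*(1/4083) = 65117/4083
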